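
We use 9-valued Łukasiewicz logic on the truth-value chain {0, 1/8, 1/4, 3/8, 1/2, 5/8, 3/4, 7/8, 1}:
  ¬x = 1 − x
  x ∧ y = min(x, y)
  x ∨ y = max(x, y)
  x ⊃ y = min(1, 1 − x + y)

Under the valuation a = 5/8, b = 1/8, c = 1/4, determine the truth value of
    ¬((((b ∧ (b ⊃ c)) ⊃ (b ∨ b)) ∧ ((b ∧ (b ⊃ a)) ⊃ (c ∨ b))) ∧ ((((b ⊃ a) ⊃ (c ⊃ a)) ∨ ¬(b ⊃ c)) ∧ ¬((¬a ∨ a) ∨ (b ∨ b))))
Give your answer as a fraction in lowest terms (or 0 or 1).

5/8

b ⊃ c = 1/8 ⊃ 1/4 = 1
b ∧ (b ⊃ c) = 1/8 ∧ 1 = 1/8
b ∨ b = 1/8 ∨ 1/8 = 1/8
(b ∧ (b ⊃ c)) ⊃ (b ∨ b) = 1/8 ⊃ 1/8 = 1
b ⊃ a = 1/8 ⊃ 5/8 = 1
b ∧ (b ⊃ a) = 1/8 ∧ 1 = 1/8
c ∨ b = 1/4 ∨ 1/8 = 1/4
(b ∧ (b ⊃ a)) ⊃ (c ∨ b) = 1/8 ⊃ 1/4 = 1
((b ∧ (b ⊃ c)) ⊃ (b ∨ b)) ∧ ((b ∧ (b ⊃ a)) ⊃ (c ∨ b)) = 1 ∧ 1 = 1
b ⊃ a = 1/8 ⊃ 5/8 = 1
c ⊃ a = 1/4 ⊃ 5/8 = 1
(b ⊃ a) ⊃ (c ⊃ a) = 1 ⊃ 1 = 1
b ⊃ c = 1/8 ⊃ 1/4 = 1
¬(b ⊃ c) = ¬1 = 0
((b ⊃ a) ⊃ (c ⊃ a)) ∨ ¬(b ⊃ c) = 1 ∨ 0 = 1
¬a = ¬5/8 = 3/8
¬a ∨ a = 3/8 ∨ 5/8 = 5/8
b ∨ b = 1/8 ∨ 1/8 = 1/8
(¬a ∨ a) ∨ (b ∨ b) = 5/8 ∨ 1/8 = 5/8
¬((¬a ∨ a) ∨ (b ∨ b)) = ¬5/8 = 3/8
(((b ⊃ a) ⊃ (c ⊃ a)) ∨ ¬(b ⊃ c)) ∧ ¬((¬a ∨ a) ∨ (b ∨ b)) = 1 ∧ 3/8 = 3/8
(((b ∧ (b ⊃ c)) ⊃ (b ∨ b)) ∧ ((b ∧ (b ⊃ a)) ⊃ (c ∨ b))) ∧ ((((b ⊃ a) ⊃ (c ⊃ a)) ∨ ¬(b ⊃ c)) ∧ ¬((¬a ∨ a) ∨ (b ∨ b))) = 1 ∧ 3/8 = 3/8
¬((((b ∧ (b ⊃ c)) ⊃ (b ∨ b)) ∧ ((b ∧ (b ⊃ a)) ⊃ (c ∨ b))) ∧ ((((b ⊃ a) ⊃ (c ⊃ a)) ∨ ¬(b ⊃ c)) ∧ ¬((¬a ∨ a) ∨ (b ∨ b)))) = ¬3/8 = 5/8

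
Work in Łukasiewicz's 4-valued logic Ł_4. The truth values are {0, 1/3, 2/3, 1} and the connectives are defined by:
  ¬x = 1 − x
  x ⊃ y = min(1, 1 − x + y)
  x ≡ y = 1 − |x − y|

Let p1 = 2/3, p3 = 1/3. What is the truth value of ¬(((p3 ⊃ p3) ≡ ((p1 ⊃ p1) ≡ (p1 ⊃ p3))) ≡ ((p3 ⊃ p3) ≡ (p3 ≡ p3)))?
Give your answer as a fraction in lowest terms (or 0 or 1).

1/3

p3 ⊃ p3 = 1/3 ⊃ 1/3 = 1
p1 ⊃ p1 = 2/3 ⊃ 2/3 = 1
p1 ⊃ p3 = 2/3 ⊃ 1/3 = 2/3
(p1 ⊃ p1) ≡ (p1 ⊃ p3) = 1 ≡ 2/3 = 2/3
(p3 ⊃ p3) ≡ ((p1 ⊃ p1) ≡ (p1 ⊃ p3)) = 1 ≡ 2/3 = 2/3
p3 ⊃ p3 = 1/3 ⊃ 1/3 = 1
p3 ≡ p3 = 1/3 ≡ 1/3 = 1
(p3 ⊃ p3) ≡ (p3 ≡ p3) = 1 ≡ 1 = 1
((p3 ⊃ p3) ≡ ((p1 ⊃ p1) ≡ (p1 ⊃ p3))) ≡ ((p3 ⊃ p3) ≡ (p3 ≡ p3)) = 2/3 ≡ 1 = 2/3
¬(((p3 ⊃ p3) ≡ ((p1 ⊃ p1) ≡ (p1 ⊃ p3))) ≡ ((p3 ⊃ p3) ≡ (p3 ≡ p3))) = ¬2/3 = 1/3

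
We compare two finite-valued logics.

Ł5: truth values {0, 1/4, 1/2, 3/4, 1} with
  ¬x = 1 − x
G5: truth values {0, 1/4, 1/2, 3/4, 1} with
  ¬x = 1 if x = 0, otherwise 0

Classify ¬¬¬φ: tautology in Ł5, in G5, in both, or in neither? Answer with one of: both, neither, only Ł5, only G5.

In Ł5: at φ = 1/4 the value is 3/4 — not a tautology.
In G5: at φ = 1/4 the value is 0 — not a tautology.

neither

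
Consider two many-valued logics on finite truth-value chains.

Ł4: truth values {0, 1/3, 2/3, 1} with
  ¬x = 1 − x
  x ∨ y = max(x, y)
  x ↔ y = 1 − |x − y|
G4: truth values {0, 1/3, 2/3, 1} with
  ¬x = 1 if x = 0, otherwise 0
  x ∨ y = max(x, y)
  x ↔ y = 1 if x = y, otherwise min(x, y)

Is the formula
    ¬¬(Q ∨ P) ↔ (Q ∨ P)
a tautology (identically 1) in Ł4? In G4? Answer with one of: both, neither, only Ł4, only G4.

In Ł4: every assignment gives 1 — tautology.
In G4: at P = 0, Q = 1/3 the value is 1/3 — not a tautology.

only Ł4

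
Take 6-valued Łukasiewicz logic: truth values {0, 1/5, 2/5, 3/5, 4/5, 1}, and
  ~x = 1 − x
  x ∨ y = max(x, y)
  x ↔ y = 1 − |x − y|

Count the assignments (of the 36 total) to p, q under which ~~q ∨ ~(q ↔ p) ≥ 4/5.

15

value 1: 7 assignments (counts)
value 4/5: 8 assignments (counts)
value 3/5: 9 assignments
value 2/5: 7 assignments
value 1/5: 4 assignments
value 0: 1 assignment
So 15 of the 36 assignments meet the threshold.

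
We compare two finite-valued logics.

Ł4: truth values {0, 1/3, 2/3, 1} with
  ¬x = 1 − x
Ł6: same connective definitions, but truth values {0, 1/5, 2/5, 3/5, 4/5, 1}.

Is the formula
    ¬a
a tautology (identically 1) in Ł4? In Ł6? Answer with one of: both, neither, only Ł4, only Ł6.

neither

In Ł4: at a = 1/3 the value is 2/3 — not a tautology.
In Ł6: at a = 1/5 the value is 4/5 — not a tautology.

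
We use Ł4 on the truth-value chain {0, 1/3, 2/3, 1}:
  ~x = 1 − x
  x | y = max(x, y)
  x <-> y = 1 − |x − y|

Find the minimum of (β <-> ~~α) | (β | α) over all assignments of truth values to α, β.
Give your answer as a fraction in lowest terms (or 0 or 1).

2/3

Take α = 0, β = 1/3:
~α = ~0 = 1
~~α = ~1 = 0
β <-> ~~α = 1/3 <-> 0 = 2/3
β | α = 1/3 | 0 = 1/3
(β <-> ~~α) | (β | α) = 2/3 | 1/3 = 2/3
No assignment yields a value below 2/3, so this is the minimum.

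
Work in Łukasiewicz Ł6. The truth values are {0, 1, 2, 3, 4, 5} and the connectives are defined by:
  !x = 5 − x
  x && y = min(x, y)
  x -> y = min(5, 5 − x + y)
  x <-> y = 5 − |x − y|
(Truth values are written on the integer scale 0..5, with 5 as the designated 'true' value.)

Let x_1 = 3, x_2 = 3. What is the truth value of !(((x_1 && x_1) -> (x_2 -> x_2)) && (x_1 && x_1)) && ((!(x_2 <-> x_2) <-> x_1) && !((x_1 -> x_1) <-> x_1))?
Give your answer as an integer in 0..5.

2

x_1 && x_1 = 3 && 3 = 3
x_2 -> x_2 = 3 -> 3 = 5
(x_1 && x_1) -> (x_2 -> x_2) = 3 -> 5 = 5
x_1 && x_1 = 3 && 3 = 3
((x_1 && x_1) -> (x_2 -> x_2)) && (x_1 && x_1) = 5 && 3 = 3
!(((x_1 && x_1) -> (x_2 -> x_2)) && (x_1 && x_1)) = !3 = 2
x_2 <-> x_2 = 3 <-> 3 = 5
!(x_2 <-> x_2) = !5 = 0
!(x_2 <-> x_2) <-> x_1 = 0 <-> 3 = 2
x_1 -> x_1 = 3 -> 3 = 5
(x_1 -> x_1) <-> x_1 = 5 <-> 3 = 3
!((x_1 -> x_1) <-> x_1) = !3 = 2
(!(x_2 <-> x_2) <-> x_1) && !((x_1 -> x_1) <-> x_1) = 2 && 2 = 2
!(((x_1 && x_1) -> (x_2 -> x_2)) && (x_1 && x_1)) && ((!(x_2 <-> x_2) <-> x_1) && !((x_1 -> x_1) <-> x_1)) = 2 && 2 = 2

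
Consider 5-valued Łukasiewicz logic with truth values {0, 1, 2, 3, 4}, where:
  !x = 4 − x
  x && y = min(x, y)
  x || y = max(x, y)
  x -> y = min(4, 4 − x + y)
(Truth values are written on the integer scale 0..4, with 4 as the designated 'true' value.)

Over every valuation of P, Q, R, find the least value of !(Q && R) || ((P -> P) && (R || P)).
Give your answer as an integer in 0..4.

2

Take P = 0, Q = 2, R = 2:
Q && R = 2 && 2 = 2
!(Q && R) = !2 = 2
P -> P = 0 -> 0 = 4
R || P = 2 || 0 = 2
(P -> P) && (R || P) = 4 && 2 = 2
!(Q && R) || ((P -> P) && (R || P)) = 2 || 2 = 2
No assignment yields a value below 2, so this is the minimum.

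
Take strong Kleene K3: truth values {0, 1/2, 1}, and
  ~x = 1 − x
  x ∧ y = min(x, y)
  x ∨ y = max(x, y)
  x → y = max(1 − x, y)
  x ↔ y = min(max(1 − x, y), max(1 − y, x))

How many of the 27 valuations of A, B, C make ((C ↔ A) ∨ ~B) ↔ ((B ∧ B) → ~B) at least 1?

11

value 1: 11 assignments (counts)
value 1/2: 14 assignments
value 0: 2 assignments
So 11 of the 27 assignments meet the threshold.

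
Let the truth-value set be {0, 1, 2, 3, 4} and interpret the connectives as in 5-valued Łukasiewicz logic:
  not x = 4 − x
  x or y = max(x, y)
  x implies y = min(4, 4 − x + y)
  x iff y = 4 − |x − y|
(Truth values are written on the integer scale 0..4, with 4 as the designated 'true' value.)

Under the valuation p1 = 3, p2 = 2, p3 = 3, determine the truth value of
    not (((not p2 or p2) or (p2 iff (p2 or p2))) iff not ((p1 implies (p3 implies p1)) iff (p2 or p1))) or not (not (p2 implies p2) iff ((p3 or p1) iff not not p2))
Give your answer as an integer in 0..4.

3

not p2 = not 2 = 2
not p2 or p2 = 2 or 2 = 2
p2 or p2 = 2 or 2 = 2
p2 iff (p2 or p2) = 2 iff 2 = 4
(not p2 or p2) or (p2 iff (p2 or p2)) = 2 or 4 = 4
p3 implies p1 = 3 implies 3 = 4
p1 implies (p3 implies p1) = 3 implies 4 = 4
p2 or p1 = 2 or 3 = 3
(p1 implies (p3 implies p1)) iff (p2 or p1) = 4 iff 3 = 3
not ((p1 implies (p3 implies p1)) iff (p2 or p1)) = not 3 = 1
((not p2 or p2) or (p2 iff (p2 or p2))) iff not ((p1 implies (p3 implies p1)) iff (p2 or p1)) = 4 iff 1 = 1
not (((not p2 or p2) or (p2 iff (p2 or p2))) iff not ((p1 implies (p3 implies p1)) iff (p2 or p1))) = not 1 = 3
p2 implies p2 = 2 implies 2 = 4
not (p2 implies p2) = not 4 = 0
p3 or p1 = 3 or 3 = 3
not p2 = not 2 = 2
not not p2 = not 2 = 2
(p3 or p1) iff not not p2 = 3 iff 2 = 3
not (p2 implies p2) iff ((p3 or p1) iff not not p2) = 0 iff 3 = 1
not (not (p2 implies p2) iff ((p3 or p1) iff not not p2)) = not 1 = 3
not (((not p2 or p2) or (p2 iff (p2 or p2))) iff not ((p1 implies (p3 implies p1)) iff (p2 or p1))) or not (not (p2 implies p2) iff ((p3 or p1) iff not not p2)) = 3 or 3 = 3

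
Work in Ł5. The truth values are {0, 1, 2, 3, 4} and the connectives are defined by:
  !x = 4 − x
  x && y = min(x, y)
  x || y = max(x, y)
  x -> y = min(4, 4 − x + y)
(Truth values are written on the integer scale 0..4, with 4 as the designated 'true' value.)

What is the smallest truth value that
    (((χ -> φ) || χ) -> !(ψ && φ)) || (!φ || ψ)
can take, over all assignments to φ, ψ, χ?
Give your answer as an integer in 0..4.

Take φ = 2, ψ = 2, χ = 0:
χ -> φ = 0 -> 2 = 4
(χ -> φ) || χ = 4 || 0 = 4
ψ && φ = 2 && 2 = 2
!(ψ && φ) = !2 = 2
((χ -> φ) || χ) -> !(ψ && φ) = 4 -> 2 = 2
!φ = !2 = 2
!φ || ψ = 2 || 2 = 2
(((χ -> φ) || χ) -> !(ψ && φ)) || (!φ || ψ) = 2 || 2 = 2
No assignment yields a value below 2, so this is the minimum.

2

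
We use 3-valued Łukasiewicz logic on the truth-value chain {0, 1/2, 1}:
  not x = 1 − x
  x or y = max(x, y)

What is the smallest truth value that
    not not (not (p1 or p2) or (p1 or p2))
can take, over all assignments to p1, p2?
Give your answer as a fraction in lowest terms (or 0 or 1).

1/2

Take p1 = 0, p2 = 1/2:
p1 or p2 = 0 or 1/2 = 1/2
not (p1 or p2) = not 1/2 = 1/2
p1 or p2 = 0 or 1/2 = 1/2
not (p1 or p2) or (p1 or p2) = 1/2 or 1/2 = 1/2
not (not (p1 or p2) or (p1 or p2)) = not 1/2 = 1/2
not not (not (p1 or p2) or (p1 or p2)) = not 1/2 = 1/2
No assignment yields a value below 1/2, so this is the minimum.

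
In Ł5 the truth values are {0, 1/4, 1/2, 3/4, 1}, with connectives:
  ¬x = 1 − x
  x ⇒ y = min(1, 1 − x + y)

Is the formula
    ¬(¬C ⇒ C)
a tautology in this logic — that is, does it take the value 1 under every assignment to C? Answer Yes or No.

Counterexample: take C = 1/4.
¬C = ¬1/4 = 3/4
¬C ⇒ C = 3/4 ⇒ 1/4 = 1/2
¬(¬C ⇒ C) = ¬1/2 = 1/2
This gives 1/2 ≠ 1.

No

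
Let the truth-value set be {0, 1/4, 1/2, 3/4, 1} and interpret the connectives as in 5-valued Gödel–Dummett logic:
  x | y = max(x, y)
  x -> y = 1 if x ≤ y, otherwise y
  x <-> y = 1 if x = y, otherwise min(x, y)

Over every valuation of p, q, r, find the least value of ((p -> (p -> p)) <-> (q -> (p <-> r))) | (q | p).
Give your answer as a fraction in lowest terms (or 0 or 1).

1/4

Take p = 0, q = 1/4, r = 1/4:
p -> p = 0 -> 0 = 1
p -> (p -> p) = 0 -> 1 = 1
p <-> r = 0 <-> 1/4 = 0
q -> (p <-> r) = 1/4 -> 0 = 0
(p -> (p -> p)) <-> (q -> (p <-> r)) = 1 <-> 0 = 0
q | p = 1/4 | 0 = 1/4
((p -> (p -> p)) <-> (q -> (p <-> r))) | (q | p) = 0 | 1/4 = 1/4
No assignment yields a value below 1/4, so this is the minimum.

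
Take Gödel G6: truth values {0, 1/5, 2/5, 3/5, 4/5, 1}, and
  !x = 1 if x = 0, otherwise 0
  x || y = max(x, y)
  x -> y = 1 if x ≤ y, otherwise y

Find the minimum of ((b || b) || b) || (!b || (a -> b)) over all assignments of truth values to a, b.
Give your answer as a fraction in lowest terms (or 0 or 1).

1/5

Take a = 2/5, b = 1/5:
b || b = 1/5 || 1/5 = 1/5
(b || b) || b = 1/5 || 1/5 = 1/5
!b = !1/5 = 0
a -> b = 2/5 -> 1/5 = 1/5
!b || (a -> b) = 0 || 1/5 = 1/5
((b || b) || b) || (!b || (a -> b)) = 1/5 || 1/5 = 1/5
No assignment yields a value below 1/5, so this is the minimum.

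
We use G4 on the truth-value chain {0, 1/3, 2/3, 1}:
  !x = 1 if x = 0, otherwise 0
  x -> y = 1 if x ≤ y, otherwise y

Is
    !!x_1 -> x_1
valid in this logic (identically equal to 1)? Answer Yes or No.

No

Counterexample: take x_1 = 1/3.
!x_1 = !1/3 = 0
!!x_1 = !0 = 1
!!x_1 -> x_1 = 1 -> 1/3 = 1/3
This gives 1/3 ≠ 1.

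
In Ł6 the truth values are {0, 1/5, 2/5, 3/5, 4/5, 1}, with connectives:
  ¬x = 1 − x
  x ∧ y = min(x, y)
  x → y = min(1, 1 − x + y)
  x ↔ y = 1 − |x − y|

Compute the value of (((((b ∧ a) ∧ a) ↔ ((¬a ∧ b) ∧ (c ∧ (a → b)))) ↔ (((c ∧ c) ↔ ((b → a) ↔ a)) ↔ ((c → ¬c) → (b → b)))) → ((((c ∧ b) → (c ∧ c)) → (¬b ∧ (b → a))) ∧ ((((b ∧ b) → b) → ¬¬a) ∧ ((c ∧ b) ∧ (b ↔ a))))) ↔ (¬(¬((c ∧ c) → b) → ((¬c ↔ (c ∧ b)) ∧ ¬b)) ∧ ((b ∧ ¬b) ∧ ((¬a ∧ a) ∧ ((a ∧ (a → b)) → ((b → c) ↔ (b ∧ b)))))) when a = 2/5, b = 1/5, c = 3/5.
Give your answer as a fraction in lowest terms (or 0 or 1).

b ∧ a = 1/5 ∧ 2/5 = 1/5
(b ∧ a) ∧ a = 1/5 ∧ 2/5 = 1/5
¬a = ¬2/5 = 3/5
¬a ∧ b = 3/5 ∧ 1/5 = 1/5
a → b = 2/5 → 1/5 = 4/5
c ∧ (a → b) = 3/5 ∧ 4/5 = 3/5
(¬a ∧ b) ∧ (c ∧ (a → b)) = 1/5 ∧ 3/5 = 1/5
((b ∧ a) ∧ a) ↔ ((¬a ∧ b) ∧ (c ∧ (a → b))) = 1/5 ↔ 1/5 = 1
c ∧ c = 3/5 ∧ 3/5 = 3/5
b → a = 1/5 → 2/5 = 1
(b → a) ↔ a = 1 ↔ 2/5 = 2/5
(c ∧ c) ↔ ((b → a) ↔ a) = 3/5 ↔ 2/5 = 4/5
¬c = ¬3/5 = 2/5
c → ¬c = 3/5 → 2/5 = 4/5
b → b = 1/5 → 1/5 = 1
(c → ¬c) → (b → b) = 4/5 → 1 = 1
((c ∧ c) ↔ ((b → a) ↔ a)) ↔ ((c → ¬c) → (b → b)) = 4/5 ↔ 1 = 4/5
(((b ∧ a) ∧ a) ↔ ((¬a ∧ b) ∧ (c ∧ (a → b)))) ↔ (((c ∧ c) ↔ ((b → a) ↔ a)) ↔ ((c → ¬c) → (b → b))) = 1 ↔ 4/5 = 4/5
c ∧ b = 3/5 ∧ 1/5 = 1/5
c ∧ c = 3/5 ∧ 3/5 = 3/5
(c ∧ b) → (c ∧ c) = 1/5 → 3/5 = 1
¬b = ¬1/5 = 4/5
b → a = 1/5 → 2/5 = 1
¬b ∧ (b → a) = 4/5 ∧ 1 = 4/5
((c ∧ b) → (c ∧ c)) → (¬b ∧ (b → a)) = 1 → 4/5 = 4/5
b ∧ b = 1/5 ∧ 1/5 = 1/5
(b ∧ b) → b = 1/5 → 1/5 = 1
¬a = ¬2/5 = 3/5
¬¬a = ¬3/5 = 2/5
((b ∧ b) → b) → ¬¬a = 1 → 2/5 = 2/5
c ∧ b = 3/5 ∧ 1/5 = 1/5
b ↔ a = 1/5 ↔ 2/5 = 4/5
(c ∧ b) ∧ (b ↔ a) = 1/5 ∧ 4/5 = 1/5
(((b ∧ b) → b) → ¬¬a) ∧ ((c ∧ b) ∧ (b ↔ a)) = 2/5 ∧ 1/5 = 1/5
(((c ∧ b) → (c ∧ c)) → (¬b ∧ (b → a))) ∧ ((((b ∧ b) → b) → ¬¬a) ∧ ((c ∧ b) ∧ (b ↔ a))) = 4/5 ∧ 1/5 = 1/5
((((b ∧ a) ∧ a) ↔ ((¬a ∧ b) ∧ (c ∧ (a → b)))) ↔ (((c ∧ c) ↔ ((b → a) ↔ a)) ↔ ((c → ¬c) → (b → b)))) → ((((c ∧ b) → (c ∧ c)) → (¬b ∧ (b → a))) ∧ ((((b ∧ b) → b) → ¬¬a) ∧ ((c ∧ b) ∧ (b ↔ a)))) = 4/5 → 1/5 = 2/5
c ∧ c = 3/5 ∧ 3/5 = 3/5
(c ∧ c) → b = 3/5 → 1/5 = 3/5
¬((c ∧ c) → b) = ¬3/5 = 2/5
¬c = ¬3/5 = 2/5
c ∧ b = 3/5 ∧ 1/5 = 1/5
¬c ↔ (c ∧ b) = 2/5 ↔ 1/5 = 4/5
¬b = ¬1/5 = 4/5
(¬c ↔ (c ∧ b)) ∧ ¬b = 4/5 ∧ 4/5 = 4/5
¬((c ∧ c) → b) → ((¬c ↔ (c ∧ b)) ∧ ¬b) = 2/5 → 4/5 = 1
¬(¬((c ∧ c) → b) → ((¬c ↔ (c ∧ b)) ∧ ¬b)) = ¬1 = 0
¬b = ¬1/5 = 4/5
b ∧ ¬b = 1/5 ∧ 4/5 = 1/5
¬a = ¬2/5 = 3/5
¬a ∧ a = 3/5 ∧ 2/5 = 2/5
a → b = 2/5 → 1/5 = 4/5
a ∧ (a → b) = 2/5 ∧ 4/5 = 2/5
b → c = 1/5 → 3/5 = 1
b ∧ b = 1/5 ∧ 1/5 = 1/5
(b → c) ↔ (b ∧ b) = 1 ↔ 1/5 = 1/5
(a ∧ (a → b)) → ((b → c) ↔ (b ∧ b)) = 2/5 → 1/5 = 4/5
(¬a ∧ a) ∧ ((a ∧ (a → b)) → ((b → c) ↔ (b ∧ b))) = 2/5 ∧ 4/5 = 2/5
(b ∧ ¬b) ∧ ((¬a ∧ a) ∧ ((a ∧ (a → b)) → ((b → c) ↔ (b ∧ b)))) = 1/5 ∧ 2/5 = 1/5
¬(¬((c ∧ c) → b) → ((¬c ↔ (c ∧ b)) ∧ ¬b)) ∧ ((b ∧ ¬b) ∧ ((¬a ∧ a) ∧ ((a ∧ (a → b)) → ((b → c) ↔ (b ∧ b))))) = 0 ∧ 1/5 = 0
(((((b ∧ a) ∧ a) ↔ ((¬a ∧ b) ∧ (c ∧ (a → b)))) ↔ (((c ∧ c) ↔ ((b → a) ↔ a)) ↔ ((c → ¬c) → (b → b)))) → ((((c ∧ b) → (c ∧ c)) → (¬b ∧ (b → a))) ∧ ((((b ∧ b) → b) → ¬¬a) ∧ ((c ∧ b) ∧ (b ↔ a))))) ↔ (¬(¬((c ∧ c) → b) → ((¬c ↔ (c ∧ b)) ∧ ¬b)) ∧ ((b ∧ ¬b) ∧ ((¬a ∧ a) ∧ ((a ∧ (a → b)) → ((b → c) ↔ (b ∧ b)))))) = 2/5 ↔ 0 = 3/5

3/5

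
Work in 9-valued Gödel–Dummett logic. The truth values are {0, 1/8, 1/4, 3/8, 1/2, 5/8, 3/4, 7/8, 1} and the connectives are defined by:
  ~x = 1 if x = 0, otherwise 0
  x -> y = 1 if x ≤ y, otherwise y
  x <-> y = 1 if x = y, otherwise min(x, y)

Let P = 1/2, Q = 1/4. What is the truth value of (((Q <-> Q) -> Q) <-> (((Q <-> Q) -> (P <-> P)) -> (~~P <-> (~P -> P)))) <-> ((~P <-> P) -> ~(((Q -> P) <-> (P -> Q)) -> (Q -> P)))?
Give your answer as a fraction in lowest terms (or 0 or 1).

1/4

Q <-> Q = 1/4 <-> 1/4 = 1
(Q <-> Q) -> Q = 1 -> 1/4 = 1/4
Q <-> Q = 1/4 <-> 1/4 = 1
P <-> P = 1/2 <-> 1/2 = 1
(Q <-> Q) -> (P <-> P) = 1 -> 1 = 1
~P = ~1/2 = 0
~~P = ~0 = 1
~P = ~1/2 = 0
~P -> P = 0 -> 1/2 = 1
~~P <-> (~P -> P) = 1 <-> 1 = 1
((Q <-> Q) -> (P <-> P)) -> (~~P <-> (~P -> P)) = 1 -> 1 = 1
((Q <-> Q) -> Q) <-> (((Q <-> Q) -> (P <-> P)) -> (~~P <-> (~P -> P))) = 1/4 <-> 1 = 1/4
~P = ~1/2 = 0
~P <-> P = 0 <-> 1/2 = 0
Q -> P = 1/4 -> 1/2 = 1
P -> Q = 1/2 -> 1/4 = 1/4
(Q -> P) <-> (P -> Q) = 1 <-> 1/4 = 1/4
Q -> P = 1/4 -> 1/2 = 1
((Q -> P) <-> (P -> Q)) -> (Q -> P) = 1/4 -> 1 = 1
~(((Q -> P) <-> (P -> Q)) -> (Q -> P)) = ~1 = 0
(~P <-> P) -> ~(((Q -> P) <-> (P -> Q)) -> (Q -> P)) = 0 -> 0 = 1
(((Q <-> Q) -> Q) <-> (((Q <-> Q) -> (P <-> P)) -> (~~P <-> (~P -> P)))) <-> ((~P <-> P) -> ~(((Q -> P) <-> (P -> Q)) -> (Q -> P))) = 1/4 <-> 1 = 1/4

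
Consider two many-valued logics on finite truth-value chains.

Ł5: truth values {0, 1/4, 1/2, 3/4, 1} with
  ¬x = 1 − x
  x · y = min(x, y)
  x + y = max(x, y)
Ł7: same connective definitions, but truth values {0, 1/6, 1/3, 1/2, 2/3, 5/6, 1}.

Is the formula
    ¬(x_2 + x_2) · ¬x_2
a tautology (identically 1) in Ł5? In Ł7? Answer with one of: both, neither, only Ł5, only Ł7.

neither

In Ł5: at x_2 = 1/4 the value is 3/4 — not a tautology.
In Ł7: at x_2 = 1/6 the value is 5/6 — not a tautology.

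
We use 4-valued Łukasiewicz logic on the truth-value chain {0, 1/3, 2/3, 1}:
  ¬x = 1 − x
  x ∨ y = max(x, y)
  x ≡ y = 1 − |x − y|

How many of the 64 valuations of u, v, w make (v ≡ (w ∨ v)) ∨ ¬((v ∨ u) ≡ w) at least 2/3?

57

value 1: 41 assignments (counts)
value 2/3: 16 assignments (counts)
value 1/3: 6 assignments
value 0: 1 assignment
So 57 of the 64 assignments meet the threshold.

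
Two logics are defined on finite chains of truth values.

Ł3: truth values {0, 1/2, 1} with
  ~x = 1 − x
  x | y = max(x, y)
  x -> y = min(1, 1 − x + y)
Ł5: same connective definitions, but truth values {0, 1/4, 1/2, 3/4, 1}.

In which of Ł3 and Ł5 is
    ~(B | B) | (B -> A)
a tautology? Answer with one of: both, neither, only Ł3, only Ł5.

In Ł3: at A = 0, B = 1/2 the value is 1/2 — not a tautology.
In Ł5: at A = 0, B = 1/4 the value is 3/4 — not a tautology.

neither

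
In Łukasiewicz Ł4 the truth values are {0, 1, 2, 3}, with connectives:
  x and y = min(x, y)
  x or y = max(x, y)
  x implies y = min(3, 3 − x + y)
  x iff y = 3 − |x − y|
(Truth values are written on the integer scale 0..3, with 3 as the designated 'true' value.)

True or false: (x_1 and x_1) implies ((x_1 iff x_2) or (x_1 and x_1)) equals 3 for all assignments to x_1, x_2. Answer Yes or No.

Yes

x_1 = 0, x_2 = 0 ↦ 3
x_1 = 0, x_2 = 1 ↦ 3
x_1 = 0, x_2 = 2 ↦ 3
x_1 = 0, x_2 = 3 ↦ 3
x_1 = 1, x_2 = 0 ↦ 3
x_1 = 1, x_2 = 1 ↦ 3
x_1 = 1, x_2 = 2 ↦ 3
x_1 = 1, x_2 = 3 ↦ 3
x_1 = 2, x_2 = 0 ↦ 3
x_1 = 2, x_2 = 1 ↦ 3
x_1 = 2, x_2 = 2 ↦ 3
x_1 = 2, x_2 = 3 ↦ 3
x_1 = 3, x_2 = 0 ↦ 3
x_1 = 3, x_2 = 1 ↦ 3
x_1 = 3, x_2 = 2 ↦ 3
x_1 = 3, x_2 = 3 ↦ 3
Every assignment gives a value ≥ 3.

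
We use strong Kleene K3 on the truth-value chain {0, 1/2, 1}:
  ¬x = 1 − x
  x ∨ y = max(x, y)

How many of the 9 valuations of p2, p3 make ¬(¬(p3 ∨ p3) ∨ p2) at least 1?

1

p2 = 0, p3 = 0 ↦ 0  <
p2 = 0, p3 = 1/2 ↦ 1/2  <
p2 = 0, p3 = 1 ↦ 1  ≥
p2 = 1/2, p3 = 0 ↦ 0  <
p2 = 1/2, p3 = 1/2 ↦ 1/2  <
p2 = 1/2, p3 = 1 ↦ 1/2  <
p2 = 1, p3 = 0 ↦ 0  <
p2 = 1, p3 = 1/2 ↦ 0  <
p2 = 1, p3 = 1 ↦ 0  <
So 1 of the 9 assignments meets the threshold.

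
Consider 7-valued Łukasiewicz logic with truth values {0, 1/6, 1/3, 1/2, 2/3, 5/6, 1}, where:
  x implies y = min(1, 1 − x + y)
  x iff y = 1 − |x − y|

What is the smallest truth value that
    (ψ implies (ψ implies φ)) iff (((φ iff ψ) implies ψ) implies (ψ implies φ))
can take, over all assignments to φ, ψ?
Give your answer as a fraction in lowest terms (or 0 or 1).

1/2

Take φ = 0, ψ = 1/2:
ψ implies φ = 1/2 implies 0 = 1/2
ψ implies (ψ implies φ) = 1/2 implies 1/2 = 1
φ iff ψ = 0 iff 1/2 = 1/2
(φ iff ψ) implies ψ = 1/2 implies 1/2 = 1
ψ implies φ = 1/2 implies 0 = 1/2
((φ iff ψ) implies ψ) implies (ψ implies φ) = 1 implies 1/2 = 1/2
(ψ implies (ψ implies φ)) iff (((φ iff ψ) implies ψ) implies (ψ implies φ)) = 1 iff 1/2 = 1/2
No assignment yields a value below 1/2, so this is the minimum.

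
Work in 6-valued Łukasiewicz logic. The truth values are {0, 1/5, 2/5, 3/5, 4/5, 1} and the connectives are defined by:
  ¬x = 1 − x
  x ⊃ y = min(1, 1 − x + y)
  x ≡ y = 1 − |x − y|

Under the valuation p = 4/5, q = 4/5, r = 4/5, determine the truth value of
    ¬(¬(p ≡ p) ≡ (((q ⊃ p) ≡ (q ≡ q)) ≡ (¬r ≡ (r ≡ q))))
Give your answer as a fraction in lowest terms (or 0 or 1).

1/5

p ≡ p = 4/5 ≡ 4/5 = 1
¬(p ≡ p) = ¬1 = 0
q ⊃ p = 4/5 ⊃ 4/5 = 1
q ≡ q = 4/5 ≡ 4/5 = 1
(q ⊃ p) ≡ (q ≡ q) = 1 ≡ 1 = 1
¬r = ¬4/5 = 1/5
r ≡ q = 4/5 ≡ 4/5 = 1
¬r ≡ (r ≡ q) = 1/5 ≡ 1 = 1/5
((q ⊃ p) ≡ (q ≡ q)) ≡ (¬r ≡ (r ≡ q)) = 1 ≡ 1/5 = 1/5
¬(p ≡ p) ≡ (((q ⊃ p) ≡ (q ≡ q)) ≡ (¬r ≡ (r ≡ q))) = 0 ≡ 1/5 = 4/5
¬(¬(p ≡ p) ≡ (((q ⊃ p) ≡ (q ≡ q)) ≡ (¬r ≡ (r ≡ q)))) = ¬4/5 = 1/5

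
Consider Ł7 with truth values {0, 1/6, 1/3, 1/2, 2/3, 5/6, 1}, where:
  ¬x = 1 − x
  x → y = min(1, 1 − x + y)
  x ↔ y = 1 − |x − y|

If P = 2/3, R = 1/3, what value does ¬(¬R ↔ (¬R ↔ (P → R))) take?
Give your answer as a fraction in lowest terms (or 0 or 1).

1/3

¬R = ¬1/3 = 2/3
¬R = ¬1/3 = 2/3
P → R = 2/3 → 1/3 = 2/3
¬R ↔ (P → R) = 2/3 ↔ 2/3 = 1
¬R ↔ (¬R ↔ (P → R)) = 2/3 ↔ 1 = 2/3
¬(¬R ↔ (¬R ↔ (P → R))) = ¬2/3 = 1/3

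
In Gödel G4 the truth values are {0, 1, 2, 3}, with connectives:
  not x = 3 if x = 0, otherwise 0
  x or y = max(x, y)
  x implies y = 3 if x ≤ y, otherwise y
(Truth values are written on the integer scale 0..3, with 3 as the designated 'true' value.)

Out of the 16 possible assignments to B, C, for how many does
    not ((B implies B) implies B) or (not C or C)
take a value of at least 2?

13

B = 0, C = 0 ↦ 3  ≥
B = 0, C = 1 ↦ 3  ≥
B = 0, C = 2 ↦ 3  ≥
B = 0, C = 3 ↦ 3  ≥
B = 1, C = 0 ↦ 3  ≥
B = 1, C = 1 ↦ 1  <
B = 1, C = 2 ↦ 2  ≥
B = 1, C = 3 ↦ 3  ≥
B = 2, C = 0 ↦ 3  ≥
B = 2, C = 1 ↦ 1  <
B = 2, C = 2 ↦ 2  ≥
B = 2, C = 3 ↦ 3  ≥
B = 3, C = 0 ↦ 3  ≥
B = 3, C = 1 ↦ 1  <
B = 3, C = 2 ↦ 2  ≥
B = 3, C = 3 ↦ 3  ≥
So 13 of the 16 assignments meet the threshold.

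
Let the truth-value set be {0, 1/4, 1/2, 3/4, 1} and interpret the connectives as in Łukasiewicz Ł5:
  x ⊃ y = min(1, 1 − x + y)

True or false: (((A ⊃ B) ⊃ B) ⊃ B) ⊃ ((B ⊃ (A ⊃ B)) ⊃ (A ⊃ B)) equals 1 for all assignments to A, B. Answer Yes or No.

At A = 1, B = 1/2, for instance:
A ⊃ B = 1 ⊃ 1/2 = 1/2
(A ⊃ B) ⊃ B = 1/2 ⊃ 1/2 = 1
((A ⊃ B) ⊃ B) ⊃ B = 1 ⊃ 1/2 = 1/2
B ⊃ (A ⊃ B) = 1/2 ⊃ 1/2 = 1
(B ⊃ (A ⊃ B)) ⊃ (A ⊃ B) = 1 ⊃ 1/2 = 1/2
(((A ⊃ B) ⊃ B) ⊃ B) ⊃ ((B ⊃ (A ⊃ B)) ⊃ (A ⊃ B)) = 1/2 ⊃ 1/2 = 1
and checking the remaining 24 assignments likewise gives ≥ 1 in every case.

Yes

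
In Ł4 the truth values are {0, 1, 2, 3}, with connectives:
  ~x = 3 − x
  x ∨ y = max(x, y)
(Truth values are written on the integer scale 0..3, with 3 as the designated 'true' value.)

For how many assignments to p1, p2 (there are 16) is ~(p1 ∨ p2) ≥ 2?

4

p1 = 0, p2 = 0 ↦ 3  ≥
p1 = 0, p2 = 1 ↦ 2  ≥
p1 = 0, p2 = 2 ↦ 1  <
p1 = 0, p2 = 3 ↦ 0  <
p1 = 1, p2 = 0 ↦ 2  ≥
p1 = 1, p2 = 1 ↦ 2  ≥
p1 = 1, p2 = 2 ↦ 1  <
p1 = 1, p2 = 3 ↦ 0  <
p1 = 2, p2 = 0 ↦ 1  <
p1 = 2, p2 = 1 ↦ 1  <
p1 = 2, p2 = 2 ↦ 1  <
p1 = 2, p2 = 3 ↦ 0  <
p1 = 3, p2 = 0 ↦ 0  <
p1 = 3, p2 = 1 ↦ 0  <
p1 = 3, p2 = 2 ↦ 0  <
p1 = 3, p2 = 3 ↦ 0  <
So 4 of the 16 assignments meet the threshold.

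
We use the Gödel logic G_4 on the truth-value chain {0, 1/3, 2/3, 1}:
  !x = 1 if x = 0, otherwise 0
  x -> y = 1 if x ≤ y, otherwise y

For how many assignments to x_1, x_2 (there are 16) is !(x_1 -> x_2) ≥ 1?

x_1 = 0, x_2 = 0 ↦ 0  <
x_1 = 0, x_2 = 1/3 ↦ 0  <
x_1 = 0, x_2 = 2/3 ↦ 0  <
x_1 = 0, x_2 = 1 ↦ 0  <
x_1 = 1/3, x_2 = 0 ↦ 1  ≥
x_1 = 1/3, x_2 = 1/3 ↦ 0  <
x_1 = 1/3, x_2 = 2/3 ↦ 0  <
x_1 = 1/3, x_2 = 1 ↦ 0  <
x_1 = 2/3, x_2 = 0 ↦ 1  ≥
x_1 = 2/3, x_2 = 1/3 ↦ 0  <
x_1 = 2/3, x_2 = 2/3 ↦ 0  <
x_1 = 2/3, x_2 = 1 ↦ 0  <
x_1 = 1, x_2 = 0 ↦ 1  ≥
x_1 = 1, x_2 = 1/3 ↦ 0  <
x_1 = 1, x_2 = 2/3 ↦ 0  <
x_1 = 1, x_2 = 1 ↦ 0  <
So 3 of the 16 assignments meet the threshold.

3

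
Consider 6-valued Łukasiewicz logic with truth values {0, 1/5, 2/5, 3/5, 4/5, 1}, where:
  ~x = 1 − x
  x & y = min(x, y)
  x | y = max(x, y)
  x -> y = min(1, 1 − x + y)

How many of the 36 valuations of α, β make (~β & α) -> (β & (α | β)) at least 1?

value 1: 24 assignments (counts)
value 4/5: 5 assignments
value 3/5: 2 assignments
value 2/5: 3 assignments
value 1/5: 1 assignment
value 0: 1 assignment
So 24 of the 36 assignments meet the threshold.

24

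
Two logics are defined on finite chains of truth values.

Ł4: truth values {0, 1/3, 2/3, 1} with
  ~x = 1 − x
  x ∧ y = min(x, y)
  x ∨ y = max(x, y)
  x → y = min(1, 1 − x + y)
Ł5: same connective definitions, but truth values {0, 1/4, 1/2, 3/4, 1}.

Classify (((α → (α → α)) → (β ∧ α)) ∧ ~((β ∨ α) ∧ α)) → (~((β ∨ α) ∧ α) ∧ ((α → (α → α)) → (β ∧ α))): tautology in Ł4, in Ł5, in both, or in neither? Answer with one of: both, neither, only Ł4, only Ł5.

In Ł4: every assignment gives 1 — tautology.
In Ł5: every assignment gives 1 — tautology.

both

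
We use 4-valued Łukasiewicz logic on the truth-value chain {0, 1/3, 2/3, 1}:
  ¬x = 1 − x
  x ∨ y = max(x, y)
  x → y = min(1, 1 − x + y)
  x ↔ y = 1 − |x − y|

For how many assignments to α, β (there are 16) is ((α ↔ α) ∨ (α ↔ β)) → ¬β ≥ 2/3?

8

α = 0, β = 0 ↦ 1  ≥
α = 0, β = 1/3 ↦ 2/3  ≥
α = 0, β = 2/3 ↦ 1/3  <
α = 0, β = 1 ↦ 0  <
α = 1/3, β = 0 ↦ 1  ≥
α = 1/3, β = 1/3 ↦ 2/3  ≥
α = 1/3, β = 2/3 ↦ 1/3  <
α = 1/3, β = 1 ↦ 0  <
α = 2/3, β = 0 ↦ 1  ≥
α = 2/3, β = 1/3 ↦ 2/3  ≥
α = 2/3, β = 2/3 ↦ 1/3  <
α = 2/3, β = 1 ↦ 0  <
α = 1, β = 0 ↦ 1  ≥
α = 1, β = 1/3 ↦ 2/3  ≥
α = 1, β = 2/3 ↦ 1/3  <
α = 1, β = 1 ↦ 0  <
So 8 of the 16 assignments meet the threshold.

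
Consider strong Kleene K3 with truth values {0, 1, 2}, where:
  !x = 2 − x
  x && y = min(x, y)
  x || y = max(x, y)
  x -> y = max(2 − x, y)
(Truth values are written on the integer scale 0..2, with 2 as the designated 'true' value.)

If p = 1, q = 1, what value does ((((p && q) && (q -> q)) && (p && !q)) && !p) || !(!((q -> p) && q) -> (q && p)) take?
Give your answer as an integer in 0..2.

p && q = 1 && 1 = 1
q -> q = 1 -> 1 = 1
(p && q) && (q -> q) = 1 && 1 = 1
!q = !1 = 1
p && !q = 1 && 1 = 1
((p && q) && (q -> q)) && (p && !q) = 1 && 1 = 1
!p = !1 = 1
(((p && q) && (q -> q)) && (p && !q)) && !p = 1 && 1 = 1
q -> p = 1 -> 1 = 1
(q -> p) && q = 1 && 1 = 1
!((q -> p) && q) = !1 = 1
q && p = 1 && 1 = 1
!((q -> p) && q) -> (q && p) = 1 -> 1 = 1
!(!((q -> p) && q) -> (q && p)) = !1 = 1
((((p && q) && (q -> q)) && (p && !q)) && !p) || !(!((q -> p) && q) -> (q && p)) = 1 || 1 = 1

1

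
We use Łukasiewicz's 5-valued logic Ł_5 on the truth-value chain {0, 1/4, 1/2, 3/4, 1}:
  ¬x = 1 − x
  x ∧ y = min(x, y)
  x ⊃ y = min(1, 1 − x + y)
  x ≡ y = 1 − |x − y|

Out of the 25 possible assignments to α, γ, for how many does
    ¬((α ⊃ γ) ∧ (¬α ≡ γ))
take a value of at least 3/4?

9

value 1: 3 assignments (counts)
value 3/4: 6 assignments (counts)
value 1/2: 7 assignments
value 1/4: 6 assignments
value 0: 3 assignments
So 9 of the 25 assignments meet the threshold.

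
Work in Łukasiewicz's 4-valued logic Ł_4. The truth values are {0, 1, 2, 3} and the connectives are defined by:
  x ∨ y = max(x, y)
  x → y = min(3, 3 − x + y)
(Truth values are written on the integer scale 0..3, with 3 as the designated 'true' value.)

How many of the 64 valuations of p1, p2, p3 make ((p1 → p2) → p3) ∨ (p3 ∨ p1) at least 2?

value 3: 32 assignments (counts)
value 2: 17 assignments (counts)
value 1: 11 assignments
value 0: 4 assignments
So 49 of the 64 assignments meet the threshold.

49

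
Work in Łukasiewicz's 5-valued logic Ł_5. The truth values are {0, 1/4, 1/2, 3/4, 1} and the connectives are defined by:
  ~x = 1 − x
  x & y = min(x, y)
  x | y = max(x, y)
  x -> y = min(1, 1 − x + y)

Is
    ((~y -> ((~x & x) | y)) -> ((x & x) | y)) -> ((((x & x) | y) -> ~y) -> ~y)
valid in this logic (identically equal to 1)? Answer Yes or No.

No

Counterexample: take x = 3/4, y = 1/4.
~y = ~1/4 = 3/4
~x = ~3/4 = 1/4
~x & x = 1/4 & 3/4 = 1/4
(~x & x) | y = 1/4 | 1/4 = 1/4
~y -> ((~x & x) | y) = 3/4 -> 1/4 = 1/2
x & x = 3/4 & 3/4 = 3/4
(x & x) | y = 3/4 | 1/4 = 3/4
(~y -> ((~x & x) | y)) -> ((x & x) | y) = 1/2 -> 3/4 = 1
x & x = 3/4 & 3/4 = 3/4
(x & x) | y = 3/4 | 1/4 = 3/4
~y = ~1/4 = 3/4
((x & x) | y) -> ~y = 3/4 -> 3/4 = 1
~y = ~1/4 = 3/4
(((x & x) | y) -> ~y) -> ~y = 1 -> 3/4 = 3/4
((~y -> ((~x & x) | y)) -> ((x & x) | y)) -> ((((x & x) | y) -> ~y) -> ~y) = 1 -> 3/4 = 3/4
This gives 3/4 ≠ 1.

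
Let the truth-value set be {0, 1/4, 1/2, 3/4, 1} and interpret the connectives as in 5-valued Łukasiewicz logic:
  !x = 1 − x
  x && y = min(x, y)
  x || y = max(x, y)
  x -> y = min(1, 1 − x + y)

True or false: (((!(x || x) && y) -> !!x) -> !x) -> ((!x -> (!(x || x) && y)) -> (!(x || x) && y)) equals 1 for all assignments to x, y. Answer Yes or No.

No

Counterexample: take x = 1/4, y = 1/2.
x || x = 1/4 || 1/4 = 1/4
!(x || x) = !1/4 = 3/4
!(x || x) && y = 3/4 && 1/2 = 1/2
!x = !1/4 = 3/4
!!x = !3/4 = 1/4
(!(x || x) && y) -> !!x = 1/2 -> 1/4 = 3/4
!x = !1/4 = 3/4
((!(x || x) && y) -> !!x) -> !x = 3/4 -> 3/4 = 1
!x = !1/4 = 3/4
x || x = 1/4 || 1/4 = 1/4
!(x || x) = !1/4 = 3/4
!(x || x) && y = 3/4 && 1/2 = 1/2
!x -> (!(x || x) && y) = 3/4 -> 1/2 = 3/4
x || x = 1/4 || 1/4 = 1/4
!(x || x) = !1/4 = 3/4
!(x || x) && y = 3/4 && 1/2 = 1/2
(!x -> (!(x || x) && y)) -> (!(x || x) && y) = 3/4 -> 1/2 = 3/4
(((!(x || x) && y) -> !!x) -> !x) -> ((!x -> (!(x || x) && y)) -> (!(x || x) && y)) = 1 -> 3/4 = 3/4
This gives 3/4 ≠ 1.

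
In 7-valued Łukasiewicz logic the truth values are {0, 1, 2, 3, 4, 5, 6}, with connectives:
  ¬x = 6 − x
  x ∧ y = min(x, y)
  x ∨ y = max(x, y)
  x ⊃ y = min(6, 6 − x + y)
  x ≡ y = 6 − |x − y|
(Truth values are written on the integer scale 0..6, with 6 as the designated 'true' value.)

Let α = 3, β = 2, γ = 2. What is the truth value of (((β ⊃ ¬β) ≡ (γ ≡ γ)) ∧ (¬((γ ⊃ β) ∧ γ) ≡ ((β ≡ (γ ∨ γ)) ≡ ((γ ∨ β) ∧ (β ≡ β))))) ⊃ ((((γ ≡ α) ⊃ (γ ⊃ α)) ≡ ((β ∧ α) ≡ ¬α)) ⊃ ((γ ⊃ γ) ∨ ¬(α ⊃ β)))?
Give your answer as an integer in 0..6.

6

¬β = ¬2 = 4
β ⊃ ¬β = 2 ⊃ 4 = 6
γ ≡ γ = 2 ≡ 2 = 6
(β ⊃ ¬β) ≡ (γ ≡ γ) = 6 ≡ 6 = 6
γ ⊃ β = 2 ⊃ 2 = 6
(γ ⊃ β) ∧ γ = 6 ∧ 2 = 2
¬((γ ⊃ β) ∧ γ) = ¬2 = 4
γ ∨ γ = 2 ∨ 2 = 2
β ≡ (γ ∨ γ) = 2 ≡ 2 = 6
γ ∨ β = 2 ∨ 2 = 2
β ≡ β = 2 ≡ 2 = 6
(γ ∨ β) ∧ (β ≡ β) = 2 ∧ 6 = 2
(β ≡ (γ ∨ γ)) ≡ ((γ ∨ β) ∧ (β ≡ β)) = 6 ≡ 2 = 2
¬((γ ⊃ β) ∧ γ) ≡ ((β ≡ (γ ∨ γ)) ≡ ((γ ∨ β) ∧ (β ≡ β))) = 4 ≡ 2 = 4
((β ⊃ ¬β) ≡ (γ ≡ γ)) ∧ (¬((γ ⊃ β) ∧ γ) ≡ ((β ≡ (γ ∨ γ)) ≡ ((γ ∨ β) ∧ (β ≡ β)))) = 6 ∧ 4 = 4
γ ≡ α = 2 ≡ 3 = 5
γ ⊃ α = 2 ⊃ 3 = 6
(γ ≡ α) ⊃ (γ ⊃ α) = 5 ⊃ 6 = 6
β ∧ α = 2 ∧ 3 = 2
¬α = ¬3 = 3
(β ∧ α) ≡ ¬α = 2 ≡ 3 = 5
((γ ≡ α) ⊃ (γ ⊃ α)) ≡ ((β ∧ α) ≡ ¬α) = 6 ≡ 5 = 5
γ ⊃ γ = 2 ⊃ 2 = 6
α ⊃ β = 3 ⊃ 2 = 5
¬(α ⊃ β) = ¬5 = 1
(γ ⊃ γ) ∨ ¬(α ⊃ β) = 6 ∨ 1 = 6
(((γ ≡ α) ⊃ (γ ⊃ α)) ≡ ((β ∧ α) ≡ ¬α)) ⊃ ((γ ⊃ γ) ∨ ¬(α ⊃ β)) = 5 ⊃ 6 = 6
(((β ⊃ ¬β) ≡ (γ ≡ γ)) ∧ (¬((γ ⊃ β) ∧ γ) ≡ ((β ≡ (γ ∨ γ)) ≡ ((γ ∨ β) ∧ (β ≡ β))))) ⊃ ((((γ ≡ α) ⊃ (γ ⊃ α)) ≡ ((β ∧ α) ≡ ¬α)) ⊃ ((γ ⊃ γ) ∨ ¬(α ⊃ β))) = 4 ⊃ 6 = 6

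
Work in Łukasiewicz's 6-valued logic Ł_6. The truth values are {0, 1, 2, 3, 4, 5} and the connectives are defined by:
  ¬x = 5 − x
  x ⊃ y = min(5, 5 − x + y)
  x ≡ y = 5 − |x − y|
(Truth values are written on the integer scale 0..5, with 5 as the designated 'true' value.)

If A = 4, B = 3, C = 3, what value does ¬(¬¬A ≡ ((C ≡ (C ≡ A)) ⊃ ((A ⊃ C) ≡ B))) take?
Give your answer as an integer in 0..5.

1

¬A = ¬4 = 1
¬¬A = ¬1 = 4
C ≡ A = 3 ≡ 4 = 4
C ≡ (C ≡ A) = 3 ≡ 4 = 4
A ⊃ C = 4 ⊃ 3 = 4
(A ⊃ C) ≡ B = 4 ≡ 3 = 4
(C ≡ (C ≡ A)) ⊃ ((A ⊃ C) ≡ B) = 4 ⊃ 4 = 5
¬¬A ≡ ((C ≡ (C ≡ A)) ⊃ ((A ⊃ C) ≡ B)) = 4 ≡ 5 = 4
¬(¬¬A ≡ ((C ≡ (C ≡ A)) ⊃ ((A ⊃ C) ≡ B))) = ¬4 = 1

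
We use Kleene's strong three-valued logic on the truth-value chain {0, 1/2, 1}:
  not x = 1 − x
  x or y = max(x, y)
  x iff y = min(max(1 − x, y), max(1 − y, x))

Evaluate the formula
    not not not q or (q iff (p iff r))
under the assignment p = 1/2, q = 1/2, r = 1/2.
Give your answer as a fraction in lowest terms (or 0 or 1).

1/2

not q = not 1/2 = 1/2
not not q = not 1/2 = 1/2
not not not q = not 1/2 = 1/2
p iff r = 1/2 iff 1/2 = 1/2
q iff (p iff r) = 1/2 iff 1/2 = 1/2
not not not q or (q iff (p iff r)) = 1/2 or 1/2 = 1/2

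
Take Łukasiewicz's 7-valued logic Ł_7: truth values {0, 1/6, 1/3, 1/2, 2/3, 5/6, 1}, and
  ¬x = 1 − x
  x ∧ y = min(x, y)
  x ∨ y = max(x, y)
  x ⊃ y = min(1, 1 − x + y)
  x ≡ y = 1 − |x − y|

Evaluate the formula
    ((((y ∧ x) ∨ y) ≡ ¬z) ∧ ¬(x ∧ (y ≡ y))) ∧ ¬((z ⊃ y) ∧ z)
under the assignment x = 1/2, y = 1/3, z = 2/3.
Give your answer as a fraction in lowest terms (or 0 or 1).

1/3

y ∧ x = 1/3 ∧ 1/2 = 1/3
(y ∧ x) ∨ y = 1/3 ∨ 1/3 = 1/3
¬z = ¬2/3 = 1/3
((y ∧ x) ∨ y) ≡ ¬z = 1/3 ≡ 1/3 = 1
y ≡ y = 1/3 ≡ 1/3 = 1
x ∧ (y ≡ y) = 1/2 ∧ 1 = 1/2
¬(x ∧ (y ≡ y)) = ¬1/2 = 1/2
(((y ∧ x) ∨ y) ≡ ¬z) ∧ ¬(x ∧ (y ≡ y)) = 1 ∧ 1/2 = 1/2
z ⊃ y = 2/3 ⊃ 1/3 = 2/3
(z ⊃ y) ∧ z = 2/3 ∧ 2/3 = 2/3
¬((z ⊃ y) ∧ z) = ¬2/3 = 1/3
((((y ∧ x) ∨ y) ≡ ¬z) ∧ ¬(x ∧ (y ≡ y))) ∧ ¬((z ⊃ y) ∧ z) = 1/2 ∧ 1/3 = 1/3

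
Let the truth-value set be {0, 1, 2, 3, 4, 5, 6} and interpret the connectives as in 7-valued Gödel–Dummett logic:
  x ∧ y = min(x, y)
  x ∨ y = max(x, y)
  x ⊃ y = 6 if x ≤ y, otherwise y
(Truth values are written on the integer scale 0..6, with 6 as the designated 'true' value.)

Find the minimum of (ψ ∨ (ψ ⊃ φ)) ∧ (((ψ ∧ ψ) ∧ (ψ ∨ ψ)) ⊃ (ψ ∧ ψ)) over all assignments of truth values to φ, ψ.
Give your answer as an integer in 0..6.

1

Take φ = 0, ψ = 1:
ψ ⊃ φ = 1 ⊃ 0 = 0
ψ ∨ (ψ ⊃ φ) = 1 ∨ 0 = 1
ψ ∧ ψ = 1 ∧ 1 = 1
ψ ∨ ψ = 1 ∨ 1 = 1
(ψ ∧ ψ) ∧ (ψ ∨ ψ) = 1 ∧ 1 = 1
ψ ∧ ψ = 1 ∧ 1 = 1
((ψ ∧ ψ) ∧ (ψ ∨ ψ)) ⊃ (ψ ∧ ψ) = 1 ⊃ 1 = 6
(ψ ∨ (ψ ⊃ φ)) ∧ (((ψ ∧ ψ) ∧ (ψ ∨ ψ)) ⊃ (ψ ∧ ψ)) = 1 ∧ 6 = 1
No assignment yields a value below 1, so this is the minimum.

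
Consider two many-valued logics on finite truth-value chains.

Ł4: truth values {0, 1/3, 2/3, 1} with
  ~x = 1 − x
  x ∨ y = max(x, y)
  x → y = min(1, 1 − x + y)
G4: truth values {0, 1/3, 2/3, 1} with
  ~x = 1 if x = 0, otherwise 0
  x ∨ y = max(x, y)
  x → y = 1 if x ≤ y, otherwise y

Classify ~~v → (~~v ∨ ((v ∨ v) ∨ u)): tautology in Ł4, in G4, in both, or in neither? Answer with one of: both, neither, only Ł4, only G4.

both

In Ł4: every assignment gives 1 — tautology.
In G4: every assignment gives 1 — tautology.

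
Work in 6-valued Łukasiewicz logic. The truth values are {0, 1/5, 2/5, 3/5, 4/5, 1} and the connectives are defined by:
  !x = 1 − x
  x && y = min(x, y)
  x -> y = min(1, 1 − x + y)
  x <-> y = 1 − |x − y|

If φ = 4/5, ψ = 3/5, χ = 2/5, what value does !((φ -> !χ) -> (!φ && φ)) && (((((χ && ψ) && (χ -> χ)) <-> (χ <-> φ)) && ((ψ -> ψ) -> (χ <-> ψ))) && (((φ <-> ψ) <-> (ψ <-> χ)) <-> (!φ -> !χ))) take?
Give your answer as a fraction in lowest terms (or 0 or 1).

!χ = !2/5 = 3/5
φ -> !χ = 4/5 -> 3/5 = 4/5
!φ = !4/5 = 1/5
!φ && φ = 1/5 && 4/5 = 1/5
(φ -> !χ) -> (!φ && φ) = 4/5 -> 1/5 = 2/5
!((φ -> !χ) -> (!φ && φ)) = !2/5 = 3/5
χ && ψ = 2/5 && 3/5 = 2/5
χ -> χ = 2/5 -> 2/5 = 1
(χ && ψ) && (χ -> χ) = 2/5 && 1 = 2/5
χ <-> φ = 2/5 <-> 4/5 = 3/5
((χ && ψ) && (χ -> χ)) <-> (χ <-> φ) = 2/5 <-> 3/5 = 4/5
ψ -> ψ = 3/5 -> 3/5 = 1
χ <-> ψ = 2/5 <-> 3/5 = 4/5
(ψ -> ψ) -> (χ <-> ψ) = 1 -> 4/5 = 4/5
(((χ && ψ) && (χ -> χ)) <-> (χ <-> φ)) && ((ψ -> ψ) -> (χ <-> ψ)) = 4/5 && 4/5 = 4/5
φ <-> ψ = 4/5 <-> 3/5 = 4/5
ψ <-> χ = 3/5 <-> 2/5 = 4/5
(φ <-> ψ) <-> (ψ <-> χ) = 4/5 <-> 4/5 = 1
!φ = !4/5 = 1/5
!χ = !2/5 = 3/5
!φ -> !χ = 1/5 -> 3/5 = 1
((φ <-> ψ) <-> (ψ <-> χ)) <-> (!φ -> !χ) = 1 <-> 1 = 1
((((χ && ψ) && (χ -> χ)) <-> (χ <-> φ)) && ((ψ -> ψ) -> (χ <-> ψ))) && (((φ <-> ψ) <-> (ψ <-> χ)) <-> (!φ -> !χ)) = 4/5 && 1 = 4/5
!((φ -> !χ) -> (!φ && φ)) && (((((χ && ψ) && (χ -> χ)) <-> (χ <-> φ)) && ((ψ -> ψ) -> (χ <-> ψ))) && (((φ <-> ψ) <-> (ψ <-> χ)) <-> (!φ -> !χ))) = 3/5 && 4/5 = 3/5

3/5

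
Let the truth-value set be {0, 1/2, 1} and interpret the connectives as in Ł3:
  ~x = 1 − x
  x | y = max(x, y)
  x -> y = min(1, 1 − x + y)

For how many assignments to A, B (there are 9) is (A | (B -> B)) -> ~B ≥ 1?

A = 0, B = 0 ↦ 1  ≥
A = 0, B = 1/2 ↦ 1/2  <
A = 0, B = 1 ↦ 0  <
A = 1/2, B = 0 ↦ 1  ≥
A = 1/2, B = 1/2 ↦ 1/2  <
A = 1/2, B = 1 ↦ 0  <
A = 1, B = 0 ↦ 1  ≥
A = 1, B = 1/2 ↦ 1/2  <
A = 1, B = 1 ↦ 0  <
So 3 of the 9 assignments meet the threshold.

3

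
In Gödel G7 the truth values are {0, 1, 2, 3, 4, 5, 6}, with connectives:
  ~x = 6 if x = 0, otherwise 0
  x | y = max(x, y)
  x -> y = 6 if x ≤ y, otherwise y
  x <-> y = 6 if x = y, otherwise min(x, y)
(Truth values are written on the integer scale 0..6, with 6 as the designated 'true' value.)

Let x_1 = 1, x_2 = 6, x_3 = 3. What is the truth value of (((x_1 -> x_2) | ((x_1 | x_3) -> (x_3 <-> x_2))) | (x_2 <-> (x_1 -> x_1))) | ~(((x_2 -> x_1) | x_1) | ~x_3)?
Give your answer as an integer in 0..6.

6

x_1 -> x_2 = 1 -> 6 = 6
x_1 | x_3 = 1 | 3 = 3
x_3 <-> x_2 = 3 <-> 6 = 3
(x_1 | x_3) -> (x_3 <-> x_2) = 3 -> 3 = 6
(x_1 -> x_2) | ((x_1 | x_3) -> (x_3 <-> x_2)) = 6 | 6 = 6
x_1 -> x_1 = 1 -> 1 = 6
x_2 <-> (x_1 -> x_1) = 6 <-> 6 = 6
((x_1 -> x_2) | ((x_1 | x_3) -> (x_3 <-> x_2))) | (x_2 <-> (x_1 -> x_1)) = 6 | 6 = 6
x_2 -> x_1 = 6 -> 1 = 1
(x_2 -> x_1) | x_1 = 1 | 1 = 1
~x_3 = ~3 = 0
((x_2 -> x_1) | x_1) | ~x_3 = 1 | 0 = 1
~(((x_2 -> x_1) | x_1) | ~x_3) = ~1 = 0
(((x_1 -> x_2) | ((x_1 | x_3) -> (x_3 <-> x_2))) | (x_2 <-> (x_1 -> x_1))) | ~(((x_2 -> x_1) | x_1) | ~x_3) = 6 | 0 = 6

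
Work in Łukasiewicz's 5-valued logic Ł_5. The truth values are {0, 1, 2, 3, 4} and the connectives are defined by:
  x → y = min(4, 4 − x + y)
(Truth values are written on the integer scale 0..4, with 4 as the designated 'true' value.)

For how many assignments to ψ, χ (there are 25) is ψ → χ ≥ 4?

value 4: 15 assignments (counts)
value 3: 4 assignments
value 2: 3 assignments
value 1: 2 assignments
value 0: 1 assignment
So 15 of the 25 assignments meet the threshold.

15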